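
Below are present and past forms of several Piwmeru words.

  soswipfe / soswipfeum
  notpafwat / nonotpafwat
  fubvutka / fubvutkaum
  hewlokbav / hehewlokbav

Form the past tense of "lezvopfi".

fubvutka and hewlokbav both have last vowel 'a' yet inflect differently (fubvutkaum, hehewlokbav), so the last vowel is not what conditions the rule; whether the stem ends in a vowel or a consonant is.
"lezvopfi" ends in a vowel. The stems ending in a vowel (soswipfe → soswipfeum, fubvutka → fubvutkaum) add -um.
The other pattern: stems ending in a consonant repeat the first consonant+vowel as a prefix.
So lezvopfi → lezvopfium.

lezvopfium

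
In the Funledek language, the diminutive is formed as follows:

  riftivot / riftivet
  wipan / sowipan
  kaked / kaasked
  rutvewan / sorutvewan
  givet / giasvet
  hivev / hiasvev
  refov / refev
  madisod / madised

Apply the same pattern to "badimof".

madisod and kaked both end in -d yet inflect differently (madised, kaasked), so the final letter is not what conditions the rule; the last vowel is.
"badimof" has last vowel 'o'. The stems whose last vowel is 'o' (riftivot → riftivet, refov → refev, madisod → madised) change the last vowel to 'e'.
The other patterns: stems whose last vowel is 'e' insert -as- after the first vowel; stems whose last vowel is 'a' add the prefix so-.
So badimof → badimef.

badimef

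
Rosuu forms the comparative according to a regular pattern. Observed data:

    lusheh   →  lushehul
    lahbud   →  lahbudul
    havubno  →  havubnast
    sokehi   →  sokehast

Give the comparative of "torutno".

torutnast

"torutno" ends in a vowel. The stems ending in a vowel (sokehi → sokehast, havubno → havubnast) drop the final letter and add -ast.
The other pattern: stems ending in a consonant add -ul.
So torutno → torutnast.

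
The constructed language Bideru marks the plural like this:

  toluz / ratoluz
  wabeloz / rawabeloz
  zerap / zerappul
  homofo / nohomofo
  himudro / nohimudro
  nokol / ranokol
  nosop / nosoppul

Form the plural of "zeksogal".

himudro and nosop both have last vowel 'o' yet inflect differently (nohimudro, nosoppul), so the last vowel is not what conditions the rule; the final letter is.
"zeksogal" ends in -l. The one such stem in the data (nokol → ranokol) adds the prefix ra-, so the same rule applies.
So zeksogal → razeksogal.

razeksogal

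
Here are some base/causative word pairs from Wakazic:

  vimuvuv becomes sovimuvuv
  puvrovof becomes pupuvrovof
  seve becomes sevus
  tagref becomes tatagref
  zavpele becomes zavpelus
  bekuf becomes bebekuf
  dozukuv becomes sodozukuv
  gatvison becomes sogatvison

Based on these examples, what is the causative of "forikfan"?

gatvison and puvrovof both have last vowel 'o' yet inflect differently (sogatvison, pupuvrovof), so the last vowel is not what conditions the rule; the final letter is.
"forikfan" ends in -n. The one such stem in the data (gatvison → sogatvison) adds the prefix so-, so the same rule applies.
The other patterns: stems ending in -e drop the final letter and add -us; stems ending in -f repeat the first consonant+vowel as a prefix.
So forikfan → soforikfan.

soforikfan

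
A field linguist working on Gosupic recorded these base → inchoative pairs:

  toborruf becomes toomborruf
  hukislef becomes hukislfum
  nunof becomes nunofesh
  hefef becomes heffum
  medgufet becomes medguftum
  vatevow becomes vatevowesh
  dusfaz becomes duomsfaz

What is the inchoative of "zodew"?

nunof and hukislef both end in -f yet inflect differently (nunofesh, hukislfum), so the final letter is not what conditions the rule; the last vowel is.
"zodew" has last vowel 'e'. The stems whose last vowel is 'e' (medgufet → medguftum, hukislef → hukislfum, hefef → heffum) delete the last vowel and add -um.
So zodew → zodwum.

zodwum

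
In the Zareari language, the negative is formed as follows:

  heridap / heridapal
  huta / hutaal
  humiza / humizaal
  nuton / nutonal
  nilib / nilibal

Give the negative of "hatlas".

Every pair shown (heridap → heridapal, huta → hutaal, humiza → humizaal, …) follows the same rule: add -al.
So hatlas → hatlasal.

hatlasal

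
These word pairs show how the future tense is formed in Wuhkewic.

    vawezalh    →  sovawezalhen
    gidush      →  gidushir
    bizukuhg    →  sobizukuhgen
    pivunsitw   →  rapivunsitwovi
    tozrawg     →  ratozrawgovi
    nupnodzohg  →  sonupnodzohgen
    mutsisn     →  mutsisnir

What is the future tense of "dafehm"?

sodafehmen

vawezalh and gidush both end in -h yet inflect differently (sovawezalhen, gidushir), so the final letter is not what conditions the rule; the second-to-last letter is.
"dafehm" has second-to-last letter 'h'. The stems whose second-to-last letter is 'h' (nupnodzohg → sonupnodzohgen, bizukuhg → sobizukuhgen) add so- … -en around the stem.
So dafehm → sodafehmen.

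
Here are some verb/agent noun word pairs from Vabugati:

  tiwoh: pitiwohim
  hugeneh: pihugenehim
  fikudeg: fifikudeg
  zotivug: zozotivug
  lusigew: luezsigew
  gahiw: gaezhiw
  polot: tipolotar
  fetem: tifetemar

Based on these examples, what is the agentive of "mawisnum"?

timawisnumar

hugeneh and fikudeg both have last vowel 'e' yet inflect differently (pihugenehim, fifikudeg), so the last vowel is not what conditions the rule; the final letter is.
"mawisnum" ends in -m. The one such stem in the data (fetem → tifetemar) adds ti- … -ar around the stem, so the same rule applies.
The other patterns: stems ending in -h add pi- … -im around the stem; stems ending in -g repeat the first consonant+vowel as a prefix; stems ending in -w insert -ez- after the first vowel.
So mawisnum → timawisnumar.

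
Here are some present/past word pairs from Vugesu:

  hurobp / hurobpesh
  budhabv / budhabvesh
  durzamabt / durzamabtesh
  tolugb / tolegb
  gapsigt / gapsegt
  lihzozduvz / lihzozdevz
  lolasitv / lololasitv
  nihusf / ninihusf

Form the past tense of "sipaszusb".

durzamabt and gapsigt both end in -t yet inflect differently (durzamabtesh, gapsegt), so the final letter is not what conditions the rule; the second-to-last letter is.
"sipaszusb" has second-to-last letter 's'. The one such stem in the data (nihusf → ninihusf) repeats the first consonant+vowel as a prefix (as does lolasitv), so the same rule applies.
So sipaszusb → sisipaszusb.

sisipaszusb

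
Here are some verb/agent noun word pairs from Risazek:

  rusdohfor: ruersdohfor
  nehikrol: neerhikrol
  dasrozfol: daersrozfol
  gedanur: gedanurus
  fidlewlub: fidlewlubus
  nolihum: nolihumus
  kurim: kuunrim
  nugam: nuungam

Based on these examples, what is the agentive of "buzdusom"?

buerzdusom

"buzdusom" has last vowel 'o'. The stems whose last vowel is 'o' (rusdohfor → ruersdohfor, nehikrol → neerhikrol, dasrozfol → daersrozfol) insert -er- after the first vowel.
The other patterns: stems whose last vowel is 'u' add -us; stems whose last vowel is 'a' or 'i' insert -un- after the first vowel.
So buzdusom → buerzdusom.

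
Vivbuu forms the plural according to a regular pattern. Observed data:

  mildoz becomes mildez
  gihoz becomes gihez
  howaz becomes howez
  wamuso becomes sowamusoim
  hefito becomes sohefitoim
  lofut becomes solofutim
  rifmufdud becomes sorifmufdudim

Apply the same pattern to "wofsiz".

mildoz and wamuso both have last vowel 'o' yet inflect differently (mildez, sowamusoim), so the last vowel is not what conditions the rule; the final letter is.
"wofsiz" ends in -z. The stems ending in -z (mildoz → mildez, gihoz → gihez, howaz → howez) change the last vowel to 'e'.
The other pattern: stems ending in -d, -o or -t add so- … -im around the stem.
So wofsiz → wofsez.

wofsez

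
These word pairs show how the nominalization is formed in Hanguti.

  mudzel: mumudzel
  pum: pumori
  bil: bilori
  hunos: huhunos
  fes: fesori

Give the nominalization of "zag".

fes and hunos both end in -s yet inflect differently (fesori, huhunos), so the final letter is not what conditions the rule; the number of vowels is.
"zag" has 1 vowel. The stems with 1 vowel (pum → pumori, fes → fesori, bil → bilori) add -ori.
So zag → zagori.

zagori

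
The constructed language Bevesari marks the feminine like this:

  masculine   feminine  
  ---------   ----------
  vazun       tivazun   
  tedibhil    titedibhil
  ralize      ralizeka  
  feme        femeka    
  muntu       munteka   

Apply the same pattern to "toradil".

titoradil

vazun and muntu both have last vowel 'u' yet inflect differently (tivazun, munteka), so the last vowel is not what conditions the rule; whether the stem ends in a vowel or a consonant is.
"toradil" ends in a consonant. The stems ending in a consonant (vazun → tivazun, tedibhil → titedibhil) add the prefix ti-.
So toradil → titoradil.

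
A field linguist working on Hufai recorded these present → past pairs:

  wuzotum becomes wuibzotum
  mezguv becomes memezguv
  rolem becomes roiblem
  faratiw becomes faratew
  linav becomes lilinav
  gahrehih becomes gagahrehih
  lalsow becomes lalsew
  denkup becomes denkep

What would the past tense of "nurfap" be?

wuzotum and denkup both have last vowel 'u' yet inflect differently (wuibzotum, denkep), so the last vowel is not what conditions the rule; the final letter is.
"nurfap" ends in -p. The one such stem in the data (denkup → denkep) changes the last vowel to 'e' (as do lalsow, faratiw), so the same rule applies.
So nurfap → nurfep.

nurfep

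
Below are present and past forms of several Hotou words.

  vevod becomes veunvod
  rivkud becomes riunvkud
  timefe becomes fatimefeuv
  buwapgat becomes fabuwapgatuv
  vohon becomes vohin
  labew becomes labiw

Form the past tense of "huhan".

vevod and vohon both have last vowel 'o' yet inflect differently (veunvod, vohin), so the last vowel is not what conditions the rule; the final letter is.
"huhan" ends in -n. The one such stem in the data (vohon → vohin) changes the last vowel to 'i' (as does labew), so the same rule applies.
So huhan → huhin.

huhin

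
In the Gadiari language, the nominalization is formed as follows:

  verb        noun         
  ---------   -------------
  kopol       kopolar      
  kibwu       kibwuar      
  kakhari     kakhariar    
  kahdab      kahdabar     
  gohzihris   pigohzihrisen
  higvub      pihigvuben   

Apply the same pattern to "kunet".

kunetar

kahdab and higvub both end in -b yet inflect differently (kahdabar, pihigvuben), so the final letter is not what conditions the rule; the first letter is.
"kunet" begins with k-. The stems beginning with k- (kopol → kopolar, kibwu → kibwuar, kakhari → kakhariar) add -ar.
So kunet → kunetar.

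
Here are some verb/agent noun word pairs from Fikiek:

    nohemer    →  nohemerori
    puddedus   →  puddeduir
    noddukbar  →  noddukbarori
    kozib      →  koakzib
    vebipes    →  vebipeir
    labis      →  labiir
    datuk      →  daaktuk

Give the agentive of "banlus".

banluir

"banlus" ends in -s. The stems ending in -s (labis → labiir, vebipes → vebipeir, puddedus → puddeduir) drop the final letter and add -ir.
The other patterns: stems ending in -r add -ori; stems ending in -b or -k insert -ak- after the first vowel.
So banlus → banluir.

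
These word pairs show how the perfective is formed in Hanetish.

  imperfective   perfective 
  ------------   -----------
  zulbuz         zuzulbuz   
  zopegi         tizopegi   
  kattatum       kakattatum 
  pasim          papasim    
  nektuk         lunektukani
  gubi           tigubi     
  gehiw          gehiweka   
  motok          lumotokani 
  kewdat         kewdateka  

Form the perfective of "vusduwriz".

gubi and pasim both have last vowel 'i' yet inflect differently (tigubi, papasim), so the last vowel is not what conditions the rule; the final letter is.
"vusduwriz" ends in -z. The one such stem in the data (zulbuz → zuzulbuz) repeats the first consonant+vowel as a prefix (as do pasim, kattatum), so the same rule applies.
So vusduwriz → vuvusduwriz.

vuvusduwriz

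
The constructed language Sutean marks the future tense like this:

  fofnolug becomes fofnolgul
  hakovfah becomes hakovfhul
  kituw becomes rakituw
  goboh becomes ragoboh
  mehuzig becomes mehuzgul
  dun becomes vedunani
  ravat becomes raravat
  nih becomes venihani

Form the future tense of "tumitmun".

"tumitmun" has 3 vowels. The stems with 3 vowels (fofnolug → fofnolgul, mehuzig → mehuzgul, hakovfah → hakovfhul) delete the last vowel and add -ul.
The other patterns: stems with 1 vowel add ve- … -ani around the stem; stems with 2 vowels add the prefix ra-.
So tumitmun → tumitmnul.

tumitmnul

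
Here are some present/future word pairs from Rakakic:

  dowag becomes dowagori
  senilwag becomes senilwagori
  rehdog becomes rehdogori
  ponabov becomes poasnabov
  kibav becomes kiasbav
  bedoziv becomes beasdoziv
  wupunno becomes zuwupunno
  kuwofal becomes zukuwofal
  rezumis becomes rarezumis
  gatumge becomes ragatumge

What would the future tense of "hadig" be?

rehdog and ponabov both have last vowel 'o' yet inflect differently (rehdogori, poasnabov), so the last vowel is not what conditions the rule; the final letter is.
"hadig" ends in -g. The stems ending in -g (dowag → dowagori, senilwag → senilwagori, rehdog → rehdogori) add -ori.
The other patterns: stems ending in -v insert -as- after the first vowel; stems ending in -l or -o add the prefix zu-; stems ending in -e or -s add the prefix ra-.
So hadig → hadigori.

hadigori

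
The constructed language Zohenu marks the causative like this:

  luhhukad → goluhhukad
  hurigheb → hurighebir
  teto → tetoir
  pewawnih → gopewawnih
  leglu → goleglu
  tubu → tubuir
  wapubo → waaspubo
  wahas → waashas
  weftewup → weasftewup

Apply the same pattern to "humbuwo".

humbuwoir

"humbuwo" begins with h-. The one such stem in the data (hurigheb → hurighebir) adds -ir, so the same rule applies.
So humbuwo → humbuwoir.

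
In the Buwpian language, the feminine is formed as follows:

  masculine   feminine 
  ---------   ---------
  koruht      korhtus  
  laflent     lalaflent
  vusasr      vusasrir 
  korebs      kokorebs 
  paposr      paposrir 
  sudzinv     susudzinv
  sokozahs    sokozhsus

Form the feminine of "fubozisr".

koruht and laflent both end in -t yet inflect differently (korhtus, lalaflent), so the final letter is not what conditions the rule; the second-to-last letter is.
"fubozisr" has second-to-last letter 's'. The stems whose second-to-last letter is 's' (vusasr → vusasrir, paposr → paposrir) add -ir.
So fubozisr → fubozisrir.

fubozisrir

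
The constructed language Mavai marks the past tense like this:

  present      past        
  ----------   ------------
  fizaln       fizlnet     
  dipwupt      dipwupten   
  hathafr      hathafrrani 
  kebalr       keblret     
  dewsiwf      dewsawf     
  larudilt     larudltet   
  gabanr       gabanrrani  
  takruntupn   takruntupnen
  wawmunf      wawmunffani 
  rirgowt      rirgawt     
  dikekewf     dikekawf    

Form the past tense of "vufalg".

vuflget

"vufalg" has second-to-last letter 'l'. The stems whose second-to-last letter is 'l' (larudilt → larudltet, fizaln → fizlnet, kebalr → keblret) delete the last vowel and add -et.
So vufalg → vuflget.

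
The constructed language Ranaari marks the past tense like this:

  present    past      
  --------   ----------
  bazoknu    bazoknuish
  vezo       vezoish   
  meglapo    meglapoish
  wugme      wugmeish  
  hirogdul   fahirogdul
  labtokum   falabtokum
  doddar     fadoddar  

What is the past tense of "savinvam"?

fasavinvam

"savinvam" ends in a consonant. The stems ending in a consonant (hirogdul → fahirogdul, labtokum → falabtokum, doddar → fadoddar) add the prefix fa-.
The other pattern: stems ending in a vowel add -ish.
So savinvam → fasavinvam.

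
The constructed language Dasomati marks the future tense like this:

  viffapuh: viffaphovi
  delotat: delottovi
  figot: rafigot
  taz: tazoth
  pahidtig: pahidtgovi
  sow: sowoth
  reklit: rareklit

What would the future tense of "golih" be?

figot and delotat both end in -t yet inflect differently (rafigot, delottovi), so the final letter is not what conditions the rule; the number of vowels is.
"golih" has 2 vowels. The stems with 2 vowels (figot → rafigot, reklit → rareklit) add the prefix ra-.
The other patterns: stems with 1 vowel add -oth; stems with 3 vowels delete the last vowel and add -ovi.
So golih → ragolih.

ragolih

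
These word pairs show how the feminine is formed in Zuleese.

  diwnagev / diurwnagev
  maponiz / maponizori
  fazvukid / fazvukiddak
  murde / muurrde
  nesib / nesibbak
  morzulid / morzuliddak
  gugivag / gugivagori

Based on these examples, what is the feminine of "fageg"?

"fageg" ends in -g. The one such stem in the data (gugivag → gugivagori) adds -ori, so the same rule applies.
The other patterns: stems ending in -e or -v insert -ur- after the first vowel; stems ending in -b or -d double the final consonant and add -ak.
So fageg → fagegori.

fagegori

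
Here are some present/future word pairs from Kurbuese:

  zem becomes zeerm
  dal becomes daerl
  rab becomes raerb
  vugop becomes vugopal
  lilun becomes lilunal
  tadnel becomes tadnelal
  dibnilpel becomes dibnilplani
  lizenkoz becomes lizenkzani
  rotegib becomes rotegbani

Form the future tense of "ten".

teern

"ten" has 1 vowel. The stems with 1 vowel (zem → zeerm, dal → daerl, rab → raerb) insert -er- after the first vowel.
So ten → teern.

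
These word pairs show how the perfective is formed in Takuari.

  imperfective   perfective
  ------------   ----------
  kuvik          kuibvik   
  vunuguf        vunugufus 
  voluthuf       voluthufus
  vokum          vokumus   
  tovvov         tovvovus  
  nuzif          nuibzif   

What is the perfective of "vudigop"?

"vudigop" has last vowel 'o'. The one such stem in the data (tovvov → tovvovus) adds -us, so the same rule applies.
So vudigop → vudigopus.

vudigopus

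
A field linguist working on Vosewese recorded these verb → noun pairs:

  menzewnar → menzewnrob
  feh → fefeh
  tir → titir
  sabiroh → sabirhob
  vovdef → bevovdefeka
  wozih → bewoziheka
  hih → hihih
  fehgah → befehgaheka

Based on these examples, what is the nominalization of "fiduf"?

feh and wozih both end in -h yet inflect differently (fefeh, bewoziheka), so the final letter is not what conditions the rule; the number of vowels is.
"fiduf" has 2 vowels. The stems with 2 vowels (wozih → bewoziheka, fehgah → befehgaheka, vovdef → bevovdefeka) add be- … -eka around the stem.
The other patterns: stems with 1 vowel repeat the first consonant+vowel as a prefix; stems with 3 vowels delete the last vowel and add -ob.
So fiduf → befidufeka.

befidufeka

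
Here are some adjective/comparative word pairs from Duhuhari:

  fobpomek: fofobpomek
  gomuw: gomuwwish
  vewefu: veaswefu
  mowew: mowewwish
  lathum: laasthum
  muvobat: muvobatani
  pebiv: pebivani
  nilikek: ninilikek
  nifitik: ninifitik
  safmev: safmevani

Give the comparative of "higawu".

hiasgawu

mowew and nilikek both have last vowel 'e' yet inflect differently (mowewwish, ninilikek), so the last vowel is not what conditions the rule; the final letter is.
"higawu" ends in -u. The one such stem in the data (vewefu → veaswefu) inserts -as- after the first vowel (as does lathum), so the same rule applies.
The other patterns: stems ending in -w double the final consonant and add -ish; stems ending in -k repeat the first consonant+vowel as a prefix; stems ending in -t or -v add -ani.
So higawu → hiasgawu.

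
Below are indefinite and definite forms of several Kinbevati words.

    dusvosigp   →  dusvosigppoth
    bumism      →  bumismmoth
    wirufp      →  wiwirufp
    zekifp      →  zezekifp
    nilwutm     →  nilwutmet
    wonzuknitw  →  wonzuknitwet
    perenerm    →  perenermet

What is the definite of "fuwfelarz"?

fuwfelarzet

dusvosigp and wirufp both end in -p yet inflect differently (dusvosigppoth, wiwirufp), so the final letter is not what conditions the rule; the second-to-last letter is.
"fuwfelarz" has second-to-last letter 'r'. The one such stem in the data (perenerm → perenermet) adds -et, so the same rule applies.
The other patterns: stems whose second-to-last letter is 'g' or 's' double the final consonant and add -oth; stems whose second-to-last letter is 'f' repeat the first consonant+vowel as a prefix.
So fuwfelarz → fuwfelarzet.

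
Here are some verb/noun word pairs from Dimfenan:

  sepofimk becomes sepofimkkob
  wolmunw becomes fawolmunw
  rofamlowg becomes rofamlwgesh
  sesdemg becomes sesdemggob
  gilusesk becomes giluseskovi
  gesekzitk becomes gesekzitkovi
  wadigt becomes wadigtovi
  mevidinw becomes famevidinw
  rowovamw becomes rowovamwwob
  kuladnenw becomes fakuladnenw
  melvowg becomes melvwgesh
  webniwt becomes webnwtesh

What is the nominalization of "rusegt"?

rusegtovi

mevidinw and rowovamw both end in -w yet inflect differently (famevidinw, rowovamwwob), so the final letter is not what conditions the rule; the second-to-last letter is.
"rusegt" has second-to-last letter 'g'. The one such stem in the data (wadigt → wadigtovi) adds -ovi, so the same rule applies.
The other patterns: stems whose second-to-last letter is 'w' delete the last vowel and add -esh; stems whose second-to-last letter is 'n' add the prefix fa-; stems whose second-to-last letter is 'm' double the final consonant and add -ob.
So rusegt → rusegtovi.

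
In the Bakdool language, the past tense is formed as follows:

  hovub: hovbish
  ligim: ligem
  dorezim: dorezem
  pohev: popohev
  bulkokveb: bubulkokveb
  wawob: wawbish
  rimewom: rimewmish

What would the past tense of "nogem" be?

wawob and bulkokveb both end in -b yet inflect differently (wawbish, bubulkokveb), so the final letter is not what conditions the rule; the last vowel is.
"nogem" has last vowel 'e'. The stems whose last vowel is 'e' (pohev → popohev, bulkokveb → bubulkokveb) repeat the first consonant+vowel as a prefix.
So nogem → nonogem.

nonogem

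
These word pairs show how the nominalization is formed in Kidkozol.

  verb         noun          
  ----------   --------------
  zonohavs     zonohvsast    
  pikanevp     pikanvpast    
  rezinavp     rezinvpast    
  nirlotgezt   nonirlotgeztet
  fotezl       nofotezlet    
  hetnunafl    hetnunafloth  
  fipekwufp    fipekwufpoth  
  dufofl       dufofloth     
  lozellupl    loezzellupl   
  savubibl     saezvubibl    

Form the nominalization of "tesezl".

notesezlet

"tesezl" has second-to-last letter 'z'. The stems whose second-to-last letter is 'z' (nirlotgezt → nonirlotgeztet, fotezl → nofotezlet) add no- … -et around the stem.
The other patterns: stems whose second-to-last letter is 'v' delete the last vowel and add -ast; stems whose second-to-last letter is 'f' add -oth; stems whose second-to-last letter is 'b' or 'p' insert -ez- after the first vowel.
So tesezl → notesezlet.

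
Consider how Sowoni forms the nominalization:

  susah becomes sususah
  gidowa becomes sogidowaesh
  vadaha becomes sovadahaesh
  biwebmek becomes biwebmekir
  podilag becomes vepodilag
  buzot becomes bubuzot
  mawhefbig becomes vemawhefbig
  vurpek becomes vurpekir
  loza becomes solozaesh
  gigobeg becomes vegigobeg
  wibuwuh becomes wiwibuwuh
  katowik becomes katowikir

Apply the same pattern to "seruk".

serukir

vadaha and podilag both have last vowel 'a' yet inflect differently (sovadahaesh, vepodilag), so the last vowel is not what conditions the rule; the final letter is.
"seruk" ends in -k. The stems ending in -k (vurpek → vurpekir, katowik → katowikir, biwebmek → biwebmekir) add -ir.
So seruk → serukir.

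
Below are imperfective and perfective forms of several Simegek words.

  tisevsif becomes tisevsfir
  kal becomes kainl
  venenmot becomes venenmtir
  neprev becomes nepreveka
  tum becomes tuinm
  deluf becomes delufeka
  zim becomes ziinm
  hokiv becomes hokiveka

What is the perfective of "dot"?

doint

deluf and tisevsif both end in -f yet inflect differently (delufeka, tisevsfir), so the final letter is not what conditions the rule; the number of vowels is.
"dot" has 1 vowel. The stems with 1 vowel (zim → ziinm, tum → tuinm, kal → kainl) insert -in- after the first vowel.
The other patterns: stems with 2 vowels add -eka; stems with 3 vowels delete the last vowel and add -ir.
So dot → doint.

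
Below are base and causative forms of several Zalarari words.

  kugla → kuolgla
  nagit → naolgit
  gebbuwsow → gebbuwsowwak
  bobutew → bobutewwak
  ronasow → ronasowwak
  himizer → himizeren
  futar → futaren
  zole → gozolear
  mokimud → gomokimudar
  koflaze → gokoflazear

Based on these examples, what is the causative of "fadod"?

gofadodar

bobutew and himizer both have last vowel 'e' yet inflect differently (bobutewwak, himizeren), so the last vowel is not what conditions the rule; the final letter is.
"fadod" ends in -d. The one such stem in the data (mokimud → gomokimudar) adds go- … -ar around the stem, so the same rule applies.
The other patterns: stems ending in -a or -t insert -ol- after the first vowel; stems ending in -w double the final consonant and add -ak; stems ending in -r add -en.
So fadod → gofadodar.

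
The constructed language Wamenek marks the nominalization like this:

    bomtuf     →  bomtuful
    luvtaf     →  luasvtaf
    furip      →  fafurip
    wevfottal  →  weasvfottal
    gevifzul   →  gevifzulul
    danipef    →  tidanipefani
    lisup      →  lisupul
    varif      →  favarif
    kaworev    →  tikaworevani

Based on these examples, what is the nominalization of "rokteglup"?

wevfottal and gevifzul both end in -l yet inflect differently (weasvfottal, gevifzulul), so the final letter is not what conditions the rule; the last vowel is.
"rokteglup" has last vowel 'u'. The stems whose last vowel is 'u' (gevifzul → gevifzulul, bomtuf → bomtuful, lisup → lisupul) add -ul.
The other patterns: stems whose last vowel is 'a' insert -as- after the first vowel; stems whose last vowel is 'e' add ti- … -ani around the stem; stems whose last vowel is 'i' add the prefix fa-.
So rokteglup → rokteglupul.

rokteglupul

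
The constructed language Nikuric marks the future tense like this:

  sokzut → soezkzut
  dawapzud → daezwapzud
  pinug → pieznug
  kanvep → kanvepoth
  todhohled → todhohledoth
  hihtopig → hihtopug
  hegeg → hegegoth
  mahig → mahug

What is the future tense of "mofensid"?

pinug and hegeg both end in -g yet inflect differently (pieznug, hegegoth), so the final letter is not what conditions the rule; the last vowel is.
"mofensid" has last vowel 'i'. The stems whose last vowel is 'i' (mahig → mahug, hihtopig → hihtopug) change the last vowel to 'u'.
The other patterns: stems whose last vowel is 'u' insert -ez- after the first vowel; stems whose last vowel is 'e' add -oth.
So mofensid → mofensud.

mofensud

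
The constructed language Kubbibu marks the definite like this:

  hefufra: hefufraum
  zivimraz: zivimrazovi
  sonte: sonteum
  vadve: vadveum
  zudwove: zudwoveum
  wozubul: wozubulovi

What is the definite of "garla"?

"garla" ends in a vowel. The stems ending in a vowel (vadve → vadveum, sonte → sonteum, hefufra → hefufraum) add -um.
So garla → garlaum.

garlaum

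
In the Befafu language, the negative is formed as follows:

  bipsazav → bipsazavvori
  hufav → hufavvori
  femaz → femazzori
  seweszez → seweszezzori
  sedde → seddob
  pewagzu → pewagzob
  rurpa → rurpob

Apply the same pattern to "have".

havob

seweszez and sedde both have last vowel 'e' yet inflect differently (seweszezzori, seddob), so the last vowel is not what conditions the rule; whether the stem ends in a vowel or a consonant is.
"have" ends in a vowel. The stems ending in a vowel (sedde → seddob, pewagzu → pewagzob, rurpa → rurpob) drop the final letter and add -ob.
The other pattern: stems ending in a consonant double the final consonant and add -ori.
So have → havob.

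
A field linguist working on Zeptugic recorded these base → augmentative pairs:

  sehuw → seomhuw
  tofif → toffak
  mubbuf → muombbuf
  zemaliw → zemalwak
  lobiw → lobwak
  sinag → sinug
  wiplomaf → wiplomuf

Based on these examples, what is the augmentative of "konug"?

wiplomaf and mubbuf both end in -f yet inflect differently (wiplomuf, muombbuf), so the final letter is not what conditions the rule; the last vowel is.
"konug" has last vowel 'u'. The stems whose last vowel is 'u' (mubbuf → muombbuf, sehuw → seomhuw) insert -om- after the first vowel.
The other patterns: stems whose last vowel is 'a' change the last vowel to 'u'; stems whose last vowel is 'i' delete the last vowel and add -ak.
So konug → koomnug.

koomnug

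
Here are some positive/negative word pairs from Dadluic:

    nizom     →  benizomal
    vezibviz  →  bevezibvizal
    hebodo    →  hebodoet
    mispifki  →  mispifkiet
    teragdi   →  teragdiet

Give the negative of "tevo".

nizom and hebodo both have last vowel 'o' yet inflect differently (benizomal, hebodoet), so the last vowel is not what conditions the rule; whether the stem ends in a vowel or a consonant is.
"tevo" ends in a vowel. The stems ending in a vowel (hebodo → hebodoet, mispifki → mispifkiet, teragdi → teragdiet) add -et.
So tevo → tevoet.

tevoet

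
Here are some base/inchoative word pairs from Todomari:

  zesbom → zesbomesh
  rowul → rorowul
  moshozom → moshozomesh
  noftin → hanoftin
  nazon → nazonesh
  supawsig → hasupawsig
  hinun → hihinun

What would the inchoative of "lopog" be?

lopogesh

nazon and hinun both end in -n yet inflect differently (nazonesh, hihinun), so the final letter is not what conditions the rule; the last vowel is.
"lopog" has last vowel 'o'. The stems whose last vowel is 'o' (zesbom → zesbomesh, moshozom → moshozomesh, nazon → nazonesh) add -esh.
The other patterns: stems whose last vowel is 'u' repeat the first consonant+vowel as a prefix; stems whose last vowel is 'i' add the prefix ha-.
So lopog → lopogesh.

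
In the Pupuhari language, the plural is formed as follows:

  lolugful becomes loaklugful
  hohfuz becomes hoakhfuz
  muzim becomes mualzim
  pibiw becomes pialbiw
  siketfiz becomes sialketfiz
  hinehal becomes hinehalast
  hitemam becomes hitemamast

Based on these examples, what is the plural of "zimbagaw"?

zimbagawast

hohfuz and siketfiz both end in -z yet inflect differently (hoakhfuz, sialketfiz), so the final letter is not what conditions the rule; the last vowel is.
"zimbagaw" has last vowel 'a'. The stems whose last vowel is 'a' (hinehal → hinehalast, hitemam → hitemamast) add -ast.
So zimbagaw → zimbagawast.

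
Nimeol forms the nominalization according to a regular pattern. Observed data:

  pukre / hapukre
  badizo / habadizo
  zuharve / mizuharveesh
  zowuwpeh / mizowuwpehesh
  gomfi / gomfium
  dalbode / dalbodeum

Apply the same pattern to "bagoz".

"bagoz" begins with b-. The one such stem in the data (badizo → habadizo) adds the prefix ha-, so the same rule applies.
So bagoz → habagoz.

habagoz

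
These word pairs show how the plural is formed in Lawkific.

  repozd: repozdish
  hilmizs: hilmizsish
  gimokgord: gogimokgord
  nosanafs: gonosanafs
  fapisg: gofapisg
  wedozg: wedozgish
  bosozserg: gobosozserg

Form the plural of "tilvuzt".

hilmizs and nosanafs both end in -s yet inflect differently (hilmizsish, gonosanafs), so the final letter is not what conditions the rule; the second-to-last letter is.
"tilvuzt" has second-to-last letter 'z'. The stems whose second-to-last letter is 'z' (wedozg → wedozgish, repozd → repozdish, hilmizs → hilmizsish) add -ish.
The other pattern: stems whose second-to-last letter is 'f', 'r' or 's' add the prefix go-.
So tilvuzt → tilvuztish.

tilvuztish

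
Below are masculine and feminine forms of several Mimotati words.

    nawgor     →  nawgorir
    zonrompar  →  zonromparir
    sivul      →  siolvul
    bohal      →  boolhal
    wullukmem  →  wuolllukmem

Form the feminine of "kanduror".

zonrompar and bohal both have last vowel 'a' yet inflect differently (zonromparir, boolhal), so the last vowel is not what conditions the rule; the final letter is.
"kanduror" ends in -r. The stems ending in -r (nawgor → nawgorir, zonrompar → zonromparir) add -ir.
So kanduror → kandurorir.

kandurorir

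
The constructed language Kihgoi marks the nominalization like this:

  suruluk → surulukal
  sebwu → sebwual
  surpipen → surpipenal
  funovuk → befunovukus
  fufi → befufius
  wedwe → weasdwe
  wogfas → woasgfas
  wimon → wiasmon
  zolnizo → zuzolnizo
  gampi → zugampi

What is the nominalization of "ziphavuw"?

zuziphavuw

suruluk and funovuk both end in -k yet inflect differently (surulukal, befunovukus), so the final letter is not what conditions the rule; the first letter is.
"ziphavuw" begins with z-. The one such stem in the data (zolnizo → zuzolnizo) adds the prefix zu-, so the same rule applies.
So ziphavuw → zuziphavuw.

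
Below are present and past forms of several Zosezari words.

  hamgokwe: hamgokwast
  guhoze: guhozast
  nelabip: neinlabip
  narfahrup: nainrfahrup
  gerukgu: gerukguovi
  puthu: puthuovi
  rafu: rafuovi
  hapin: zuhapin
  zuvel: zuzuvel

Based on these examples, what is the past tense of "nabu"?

"nabu" ends in -u. The stems ending in -u (gerukgu → gerukguovi, puthu → puthuovi, rafu → rafuovi) add -ovi.
The other patterns: stems ending in -e drop the final letter and add -ast; stems ending in -p insert -in- after the first vowel; stems ending in -l or -n add the prefix zu-.
So nabu → nabuovi.

nabuovi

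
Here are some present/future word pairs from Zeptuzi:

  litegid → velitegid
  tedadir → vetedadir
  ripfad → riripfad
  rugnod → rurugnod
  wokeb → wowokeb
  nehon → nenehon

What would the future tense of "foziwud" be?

vefoziwud

"foziwud" has 3 vowels. The stems with 3 vowels (litegid → velitegid, tedadir → vetedadir) add the prefix ve-.
So foziwud → vefoziwud.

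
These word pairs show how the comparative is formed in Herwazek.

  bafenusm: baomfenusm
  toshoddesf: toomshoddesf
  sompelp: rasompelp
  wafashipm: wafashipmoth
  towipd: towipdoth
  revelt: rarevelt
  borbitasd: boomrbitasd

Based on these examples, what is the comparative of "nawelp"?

bafenusm and wafashipm both end in -m yet inflect differently (baomfenusm, wafashipmoth), so the final letter is not what conditions the rule; the second-to-last letter is.
"nawelp" has second-to-last letter 'l'. The stems whose second-to-last letter is 'l' (sompelp → rasompelp, revelt → rarevelt) add the prefix ra-.
So nawelp → ranawelp.

ranawelp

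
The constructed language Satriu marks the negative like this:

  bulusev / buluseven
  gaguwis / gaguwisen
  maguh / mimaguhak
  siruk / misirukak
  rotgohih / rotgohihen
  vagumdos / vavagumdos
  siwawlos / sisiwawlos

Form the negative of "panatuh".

mipanatuhak

maguh and rotgohih both end in -h yet inflect differently (mimaguhak, rotgohihen), so the final letter is not what conditions the rule; the last vowel is.
"panatuh" has last vowel 'u'. The stems whose last vowel is 'u' (siruk → misirukak, maguh → mimaguhak) add mi- … -ak around the stem.
The other patterns: stems whose last vowel is 'o' repeat the first consonant+vowel as a prefix; stems whose last vowel is 'e' or 'i' add -en.
So panatuh → mipanatuhak.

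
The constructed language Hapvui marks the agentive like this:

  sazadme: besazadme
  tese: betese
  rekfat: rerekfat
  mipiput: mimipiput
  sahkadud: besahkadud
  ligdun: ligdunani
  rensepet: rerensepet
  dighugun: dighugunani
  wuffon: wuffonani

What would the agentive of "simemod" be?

besimemod

mipiput and dighugun both have last vowel 'u' yet inflect differently (mimipiput, dighugunani), so the last vowel is not what conditions the rule; the final letter is.
"simemod" ends in -d. The one such stem in the data (sahkadud → besahkadud) adds the prefix be-, so the same rule applies.
So simemod → besimemod.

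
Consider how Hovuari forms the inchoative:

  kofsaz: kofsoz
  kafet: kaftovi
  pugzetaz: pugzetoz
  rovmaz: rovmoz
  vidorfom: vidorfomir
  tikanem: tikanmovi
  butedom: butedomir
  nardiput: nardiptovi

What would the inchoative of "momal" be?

momol

butedom and tikanem both end in -m yet inflect differently (butedomir, tikanmovi), so the final letter is not what conditions the rule; the last vowel is.
"momal" has last vowel 'a'. The stems whose last vowel is 'a' (pugzetaz → pugzetoz, rovmaz → rovmoz, kofsaz → kofsoz) change the last vowel to 'o'.
The other patterns: stems whose last vowel is 'o' add -ir; stems whose last vowel is 'e' or 'u' delete the last vowel and add -ovi.
So momal → momol.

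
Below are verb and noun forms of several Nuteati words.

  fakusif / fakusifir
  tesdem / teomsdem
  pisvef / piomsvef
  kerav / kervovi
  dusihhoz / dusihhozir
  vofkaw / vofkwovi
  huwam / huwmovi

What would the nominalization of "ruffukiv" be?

"ruffukiv" has last vowel 'i'. The one such stem in the data (fakusif → fakusifir) adds -ir, so the same rule applies.
The other patterns: stems whose last vowel is 'e' insert -om- after the first vowel; stems whose last vowel is 'a' delete the last vowel and add -ovi.
So ruffukiv → ruffukivir.

ruffukivir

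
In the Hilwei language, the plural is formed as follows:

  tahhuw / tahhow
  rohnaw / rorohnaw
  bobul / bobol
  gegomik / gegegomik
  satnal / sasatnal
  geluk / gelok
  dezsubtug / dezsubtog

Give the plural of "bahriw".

bobul and satnal both end in -l yet inflect differently (bobol, sasatnal), so the final letter is not what conditions the rule; the last vowel is.
"bahriw" has last vowel 'i'. The one such stem in the data (gegomik → gegegomik) repeats the first consonant+vowel as a prefix (as do satnal, rohnaw), so the same rule applies.
So bahriw → babahriw.

babahriw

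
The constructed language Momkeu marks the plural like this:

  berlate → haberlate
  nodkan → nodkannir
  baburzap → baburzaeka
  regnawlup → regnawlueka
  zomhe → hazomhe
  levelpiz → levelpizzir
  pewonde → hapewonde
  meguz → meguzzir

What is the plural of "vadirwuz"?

regnawlup and meguz both have last vowel 'u' yet inflect differently (regnawlueka, meguzzir), so the last vowel is not what conditions the rule; the final letter is.
"vadirwuz" ends in -z. The stems ending in -z (levelpiz → levelpizzir, meguz → meguzzir) double the final consonant and add -ir.
The other patterns: stems ending in -p drop the final letter and add -eka; stems ending in -e add the prefix ha-.
So vadirwuz → vadirwuzzir.

vadirwuzzir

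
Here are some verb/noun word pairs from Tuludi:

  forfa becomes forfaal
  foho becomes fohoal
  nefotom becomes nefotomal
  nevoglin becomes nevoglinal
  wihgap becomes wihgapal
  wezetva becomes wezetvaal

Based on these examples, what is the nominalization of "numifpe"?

numifpeal

Every pair shown (forfa → forfaal, foho → fohoal, nefotom → nefotomal, …) follows the same rule: add -al.
So numifpe → numifpeal.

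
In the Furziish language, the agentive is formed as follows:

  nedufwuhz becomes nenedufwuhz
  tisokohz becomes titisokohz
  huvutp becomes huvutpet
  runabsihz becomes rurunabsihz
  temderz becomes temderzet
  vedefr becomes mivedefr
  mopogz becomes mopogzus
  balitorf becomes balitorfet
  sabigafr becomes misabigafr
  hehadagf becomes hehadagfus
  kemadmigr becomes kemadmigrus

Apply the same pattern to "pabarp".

kemadmigr and sabigafr both end in -r yet inflect differently (kemadmigrus, misabigafr), so the final letter is not what conditions the rule; the second-to-last letter is.
"pabarp" has second-to-last letter 'r'. The stems whose second-to-last letter is 'r' (balitorf → balitorfet, temderz → temderzet) add -et.
The other patterns: stems whose second-to-last letter is 'g' add -us; stems whose second-to-last letter is 'f' add the prefix mi-; stems whose second-to-last letter is 'h' repeat the first consonant+vowel as a prefix.
So pabarp → pabarpet.

pabarpet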